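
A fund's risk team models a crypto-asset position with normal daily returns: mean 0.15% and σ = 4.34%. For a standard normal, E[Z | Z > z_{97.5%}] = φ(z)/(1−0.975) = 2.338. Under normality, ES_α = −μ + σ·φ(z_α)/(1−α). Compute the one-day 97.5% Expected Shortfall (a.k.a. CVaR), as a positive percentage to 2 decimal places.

10.00%

ES = −(0.15%) + 4.34% × 2.338 = 9.997%.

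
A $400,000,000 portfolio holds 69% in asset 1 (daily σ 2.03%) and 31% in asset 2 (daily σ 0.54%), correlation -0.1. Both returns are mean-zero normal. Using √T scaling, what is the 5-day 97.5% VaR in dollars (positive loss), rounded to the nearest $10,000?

$24,440,000

σ_p = √(0.69²·2.03² + 0.31²·0.54² + 2·-0.1·0.69·0.31·2.03·0.54) = 1.394%.
σ_{5d} = 1.394% × √5 = 3.117%.
z(97.5%) = 1.960.
VaR = 1.960 × 3.117% = 6.109%; on $400,000,000 that is $24,436,000.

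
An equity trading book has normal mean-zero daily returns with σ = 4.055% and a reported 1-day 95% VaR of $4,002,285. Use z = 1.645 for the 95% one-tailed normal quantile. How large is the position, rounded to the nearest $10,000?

$60,000,000

VaR as a fraction of value: z·σ = 1.645 × 4.055% = 6.67047%.
Position = $4,002,285 / 0.0667047 = $60,000,000.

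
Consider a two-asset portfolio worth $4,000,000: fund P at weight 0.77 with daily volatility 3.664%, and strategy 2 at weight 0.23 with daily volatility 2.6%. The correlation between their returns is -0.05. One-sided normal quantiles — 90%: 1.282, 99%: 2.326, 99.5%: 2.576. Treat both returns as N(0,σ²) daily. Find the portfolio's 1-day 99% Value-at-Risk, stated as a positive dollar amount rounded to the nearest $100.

$265,600

σ_p² = 0.77²·3.664² + 0.23²·2.6² + 2·-0.05·0.77·0.23·3.664·2.6 = 8.1485 (%²).
σ_p = √8.1485 = 2.855%.
VaR = 2.326 × 2.855% = 6.641%; on $4,000,000 that is $265,640.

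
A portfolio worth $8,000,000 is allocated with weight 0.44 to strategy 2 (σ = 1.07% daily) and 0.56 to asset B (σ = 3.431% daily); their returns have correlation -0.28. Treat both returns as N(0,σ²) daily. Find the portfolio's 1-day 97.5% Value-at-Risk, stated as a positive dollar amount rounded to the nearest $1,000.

$289,000

σ_p² = 0.44²·1.07² + 0.56²·3.431² + 2·-0.28·0.44·0.56·1.07·3.431 = 3.4067 (%²).
σ_p = √3.4067 = 1.846%.
At 97.5%, z = 1.960.
VaR = 1.960 × 1.846% = 3.618%; on $8,000,000 that is $289,440.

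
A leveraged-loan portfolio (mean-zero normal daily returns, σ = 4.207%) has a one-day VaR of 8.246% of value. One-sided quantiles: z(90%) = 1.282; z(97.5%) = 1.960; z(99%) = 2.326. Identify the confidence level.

Implied z = VaR/σ = 8.246 / 4.207 = 1.960.
This matches z(97.5%) = 1.960.

97.5%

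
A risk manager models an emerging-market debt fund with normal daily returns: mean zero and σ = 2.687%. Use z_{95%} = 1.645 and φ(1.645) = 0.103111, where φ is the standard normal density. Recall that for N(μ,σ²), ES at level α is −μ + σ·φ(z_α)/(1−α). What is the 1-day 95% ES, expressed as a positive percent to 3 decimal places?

Tail multiplier: φ(z)/(1−α) = 0.103111 / 0.05 = 2.062.
ES = 2.687% × 2.062 = 5.541%.

5.541%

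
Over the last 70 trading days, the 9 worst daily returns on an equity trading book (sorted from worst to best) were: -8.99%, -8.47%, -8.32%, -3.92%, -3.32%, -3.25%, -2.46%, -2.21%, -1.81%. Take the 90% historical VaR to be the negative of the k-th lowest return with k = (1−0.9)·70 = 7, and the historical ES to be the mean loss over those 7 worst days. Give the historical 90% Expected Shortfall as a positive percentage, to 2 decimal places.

5.53%

The 7 worst returns sum to -38.73%.
ES = −(-38.73%) / 7 = 5.5328…% ≈ 5.53%.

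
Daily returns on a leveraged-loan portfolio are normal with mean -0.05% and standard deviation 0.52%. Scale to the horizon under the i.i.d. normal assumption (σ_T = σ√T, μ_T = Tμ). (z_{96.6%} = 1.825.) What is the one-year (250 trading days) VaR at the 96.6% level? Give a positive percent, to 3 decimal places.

27.505%

σ_{250d} = 0.52% × √250 = 8.222%; μ_{250d} = 250 × -0.05% = -12.500%.
VaR = −(-12.500%) + 1.825 × 8.222% = 27.505%.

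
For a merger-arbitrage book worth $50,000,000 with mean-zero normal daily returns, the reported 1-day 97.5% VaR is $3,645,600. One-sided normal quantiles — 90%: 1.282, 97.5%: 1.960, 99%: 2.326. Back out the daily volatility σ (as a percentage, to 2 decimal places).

VaR as a fraction: $3,645,600 / $50,000,000 = 7.291%.
σ = VaR / z = 7.291% / 1.960 = 3.720%.

3.72%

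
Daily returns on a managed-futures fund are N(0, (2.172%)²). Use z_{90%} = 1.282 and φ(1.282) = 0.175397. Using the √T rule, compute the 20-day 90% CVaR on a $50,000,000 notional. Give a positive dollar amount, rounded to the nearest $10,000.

σ_{20d} = 2.172% × √20 = 9.713%.
ES multiplier = φ(z)/(1−α) = 0.175397/0.1 = 1.754.
ES = 9.713% × 1.754 = 17.037%; on $50,000,000: $8,518,500.

$8,520,000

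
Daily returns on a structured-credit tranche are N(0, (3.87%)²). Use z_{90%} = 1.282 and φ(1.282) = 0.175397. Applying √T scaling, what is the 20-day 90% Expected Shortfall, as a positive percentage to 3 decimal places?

σ_{20d} = 3.87% × √20 = 17.307%.
ES multiplier = φ(z)/(1−α) = 0.175397/0.1 = 1.754.
ES = 17.307% × 1.754 = 30.356%.

30.356%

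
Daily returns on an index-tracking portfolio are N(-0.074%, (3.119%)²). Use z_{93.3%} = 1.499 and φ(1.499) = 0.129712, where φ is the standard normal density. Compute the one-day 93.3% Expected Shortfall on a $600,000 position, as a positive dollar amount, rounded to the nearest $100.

$36,700

Tail multiplier: φ(z)/(1−α) = 0.129712 / 0.067 = 1.936.
ES = −(-0.074%) + 3.119% × 1.936 = 6.112%.
On $600,000: 0.06112 × $600,000 = $36,672.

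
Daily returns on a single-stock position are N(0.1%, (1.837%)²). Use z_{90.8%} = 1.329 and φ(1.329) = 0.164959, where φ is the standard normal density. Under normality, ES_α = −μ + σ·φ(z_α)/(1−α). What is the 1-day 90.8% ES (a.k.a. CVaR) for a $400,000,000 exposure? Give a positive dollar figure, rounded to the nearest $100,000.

Tail multiplier: φ(z)/(1−α) = 0.164959 / 0.092 = 1.793.
ES = −(0.1%) + 1.837% × 1.793 = 3.194%.
On $400,000,000: 0.03194 × $400,000,000 = $12,776,000.

$12,800,000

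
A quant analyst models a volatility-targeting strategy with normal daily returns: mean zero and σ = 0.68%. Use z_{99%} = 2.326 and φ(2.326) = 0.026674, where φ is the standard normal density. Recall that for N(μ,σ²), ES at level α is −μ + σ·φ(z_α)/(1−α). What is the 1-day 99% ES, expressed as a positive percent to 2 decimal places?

Tail multiplier: φ(z)/(1−α) = 0.026674 / 0.01 = 2.667.
ES = 0.68% × 2.667 = 1.814%.

1.81%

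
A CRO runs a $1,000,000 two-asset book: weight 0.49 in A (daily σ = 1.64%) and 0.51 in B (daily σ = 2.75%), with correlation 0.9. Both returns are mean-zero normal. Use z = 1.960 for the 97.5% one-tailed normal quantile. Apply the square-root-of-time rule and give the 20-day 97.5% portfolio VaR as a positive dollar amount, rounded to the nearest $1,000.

$189,000

σ_p = √(0.49²·1.64² + 0.51²·2.75² + 2·0.9·0.49·0.51·1.64·2.75) = 2.154%.
σ_{20d} = 2.154% × √20 = 9.633%.
VaR = 1.960 × 9.633% = 18.881%; on $1,000,000 that is $188,810.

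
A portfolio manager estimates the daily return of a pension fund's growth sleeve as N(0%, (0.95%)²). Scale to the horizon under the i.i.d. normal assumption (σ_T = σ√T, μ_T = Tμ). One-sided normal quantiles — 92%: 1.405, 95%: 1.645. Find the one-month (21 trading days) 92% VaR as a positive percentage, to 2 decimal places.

6.12%

σ_{21d} = 0.95% × √21 = 4.353%.
VaR = 1.405 × 4.353% = 6.116%.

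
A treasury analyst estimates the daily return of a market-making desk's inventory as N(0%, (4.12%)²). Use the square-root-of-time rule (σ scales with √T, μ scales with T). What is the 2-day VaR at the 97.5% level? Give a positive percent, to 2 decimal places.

11.42%

At 97.5%, z = 1.960.
σ_{2d} = 4.12% × √2 = 5.827%.
VaR = 1.960 × 5.827% = 11.421%.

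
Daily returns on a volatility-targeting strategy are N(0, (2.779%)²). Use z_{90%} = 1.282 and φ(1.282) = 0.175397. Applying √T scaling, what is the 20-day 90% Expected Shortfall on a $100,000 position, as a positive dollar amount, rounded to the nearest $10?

$21,800

σ_{20d} = 2.779% × √20 = 12.428%.
ES multiplier = φ(z)/(1−α) = 0.175397/0.1 = 1.754.
ES = 12.428% × 1.754 = 21.799%; on $100,000: $21,799.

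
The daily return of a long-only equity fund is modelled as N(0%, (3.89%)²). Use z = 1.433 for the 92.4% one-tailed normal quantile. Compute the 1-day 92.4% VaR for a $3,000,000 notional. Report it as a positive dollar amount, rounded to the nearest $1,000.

$167,000

VaR = z·σ = 1.433 × 3.89% = 5.574%.
On $3,000,000: 0.05574 × $3,000,000 = $167,220.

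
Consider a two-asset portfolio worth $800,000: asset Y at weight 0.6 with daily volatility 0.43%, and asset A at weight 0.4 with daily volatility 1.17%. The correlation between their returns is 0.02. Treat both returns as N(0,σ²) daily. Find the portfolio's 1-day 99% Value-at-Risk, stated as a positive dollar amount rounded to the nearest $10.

σ_p² = 0.6²·0.43² + 0.4²·1.17² + 2·0.02·0.6·0.4·0.43·1.17 = 0.2904 (%²).
σ_p = √0.2904 = 0.539%.
At 99%, z = 2.326.
VaR = 2.326 × 0.539% = 1.254%; on $800,000 that is $10,032.

$10,030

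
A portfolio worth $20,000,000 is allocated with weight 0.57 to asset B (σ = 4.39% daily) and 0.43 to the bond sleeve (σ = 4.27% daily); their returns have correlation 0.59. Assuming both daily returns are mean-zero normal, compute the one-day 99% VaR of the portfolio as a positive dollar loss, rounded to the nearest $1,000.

$1,805,000

σ_p² = 0.57²·4.39² + 0.43²·4.27² + 2·0.59·0.57·0.43·4.39·4.27 = 15.0542 (%²).
σ_p = √15.0542 = 3.880%.
At 99%, z = 2.326.
VaR = 2.326 × 3.880% = 9.025%; on $20,000,000 that is $1,805,000.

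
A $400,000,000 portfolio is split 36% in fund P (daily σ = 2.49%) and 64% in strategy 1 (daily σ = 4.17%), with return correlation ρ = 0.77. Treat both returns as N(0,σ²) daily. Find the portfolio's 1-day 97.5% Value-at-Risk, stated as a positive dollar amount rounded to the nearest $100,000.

$26,700,000

σ_p² = 0.36²·2.49² + 0.64²·4.17² + 2·0.77·0.36·0.64·2.49·4.17 = 11.6102 (%²).
σ_p = √11.6102 = 3.407%.
At 97.5%, z = 1.960.
VaR = 1.960 × 3.407% = 6.678%; on $400,000,000 that is $26,712,000.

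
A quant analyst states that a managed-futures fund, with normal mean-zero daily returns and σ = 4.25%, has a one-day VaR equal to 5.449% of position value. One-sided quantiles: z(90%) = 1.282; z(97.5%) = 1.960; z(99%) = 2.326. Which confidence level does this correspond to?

Implied z = VaR/σ = 5.449 / 4.25 = 1.282.
This matches z(90%) = 1.282.

90%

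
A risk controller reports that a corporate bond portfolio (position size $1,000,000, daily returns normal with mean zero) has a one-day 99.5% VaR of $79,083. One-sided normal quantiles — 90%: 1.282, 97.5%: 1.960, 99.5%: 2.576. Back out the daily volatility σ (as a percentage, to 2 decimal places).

VaR as a fraction: $79,083 / $1,000,000 = 7.908%.
σ = VaR / z = 7.908% / 2.576 = 3.070%.

3.07%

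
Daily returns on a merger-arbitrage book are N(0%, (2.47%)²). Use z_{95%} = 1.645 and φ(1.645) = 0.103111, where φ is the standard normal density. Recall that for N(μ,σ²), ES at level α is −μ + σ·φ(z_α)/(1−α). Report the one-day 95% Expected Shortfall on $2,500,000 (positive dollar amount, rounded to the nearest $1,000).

$127,000

Tail multiplier: φ(z)/(1−α) = 0.103111 / 0.05 = 2.062.
ES = 2.47% × 2.062 = 5.093%.
On $2,500,000: 0.05093 × $2,500,000 = $127,325.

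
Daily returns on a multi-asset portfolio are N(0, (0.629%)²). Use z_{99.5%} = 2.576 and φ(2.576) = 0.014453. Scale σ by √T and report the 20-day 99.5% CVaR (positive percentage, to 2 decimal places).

σ_{20d} = 0.629% × √20 = 2.813%.
ES multiplier = φ(z)/(1−α) = 0.014453/0.005 = 2.891.
ES = 2.813% × 2.891 = 8.132%.

8.13%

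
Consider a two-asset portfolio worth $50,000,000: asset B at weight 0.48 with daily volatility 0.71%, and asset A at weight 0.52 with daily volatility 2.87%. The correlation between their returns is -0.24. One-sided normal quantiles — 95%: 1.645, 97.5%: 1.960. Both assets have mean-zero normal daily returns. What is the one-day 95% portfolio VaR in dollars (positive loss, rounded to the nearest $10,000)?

σ_p² = 0.48²·0.71² + 0.52²·2.87² + 2·-0.24·0.48·0.52·0.71·2.87 = 2.0993 (%²).
σ_p = √2.0993 = 1.449%.
VaR = 1.645 × 1.449% = 2.384%; on $50,000,000 that is $1,192,000.

$1,190,000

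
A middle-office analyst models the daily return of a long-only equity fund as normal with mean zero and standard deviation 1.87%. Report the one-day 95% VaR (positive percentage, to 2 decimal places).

At 95% one-sided, z = 1.645.
VaR = z·σ = 1.645 × 1.87% = 3.076%.

3.08%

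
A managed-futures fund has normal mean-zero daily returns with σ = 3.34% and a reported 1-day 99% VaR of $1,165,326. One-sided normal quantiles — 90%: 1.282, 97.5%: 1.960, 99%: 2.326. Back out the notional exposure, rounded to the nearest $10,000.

$15,000,000

VaR as a fraction of value: z·σ = 2.326 × 3.34% = 7.76884%.
Position = $1,165,326 / 0.0776884 = $15,000,000.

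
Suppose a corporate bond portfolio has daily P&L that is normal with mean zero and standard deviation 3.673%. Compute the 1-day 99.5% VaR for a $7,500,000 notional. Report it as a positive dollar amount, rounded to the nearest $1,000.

At 99.5% one-sided, z = 2.576.
VaR = z·σ = 2.576 × 3.673% = 9.462%.
On $7,500,000: 0.09462 × $7,500,000 = $709,650.

$710,000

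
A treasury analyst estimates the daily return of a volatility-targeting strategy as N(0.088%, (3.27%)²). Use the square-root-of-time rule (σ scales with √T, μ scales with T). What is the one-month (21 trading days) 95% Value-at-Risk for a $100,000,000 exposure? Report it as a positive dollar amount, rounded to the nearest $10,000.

$22,800,000

At 95%, z = 1.645.
σ_{21d} = 3.27% × √21 = 14.985%; μ_{21d} = 21 × 0.088% = 1.848%.
VaR = −(1.848%) + 1.645 × 14.985% = 22.802%.
On $100,000,000: 0.22802 × $100,000,000 = $22,802,000.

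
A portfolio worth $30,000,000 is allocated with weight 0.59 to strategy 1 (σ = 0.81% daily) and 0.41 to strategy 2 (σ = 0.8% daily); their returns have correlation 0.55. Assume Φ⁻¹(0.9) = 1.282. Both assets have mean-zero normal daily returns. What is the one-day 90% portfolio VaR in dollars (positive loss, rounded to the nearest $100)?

σ_p² = 0.59²·0.81² + 0.41²·0.8² + 2·0.55·0.59·0.41·0.81·0.8 = 0.5084 (%²).
σ_p = √0.5084 = 0.713%.
VaR = 1.282 × 0.713% = 0.914%; on $30,000,000 that is $274,200.

$274,200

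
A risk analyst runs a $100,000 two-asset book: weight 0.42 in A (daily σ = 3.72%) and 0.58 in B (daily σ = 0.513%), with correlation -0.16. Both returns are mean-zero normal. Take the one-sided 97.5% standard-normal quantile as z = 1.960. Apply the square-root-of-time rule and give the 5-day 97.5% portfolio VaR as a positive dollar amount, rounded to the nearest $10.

σ_p = √(0.42²·3.72² + 0.58²·0.513² + 2·-0.16·0.42·0.58·3.72·0.513) = 1.543%.
σ_{5d} = 1.543% × √5 = 3.450%.
VaR = 1.960 × 3.450% = 6.762%; on $100,000 that is $6,762.

$6,760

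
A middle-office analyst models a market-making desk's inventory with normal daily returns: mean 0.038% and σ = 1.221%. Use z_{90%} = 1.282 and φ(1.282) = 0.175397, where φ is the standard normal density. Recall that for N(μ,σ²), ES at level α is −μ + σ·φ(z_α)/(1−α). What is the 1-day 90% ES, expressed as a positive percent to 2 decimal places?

2.10%

Tail multiplier: φ(z)/(1−α) = 0.175397 / 0.1 = 1.754.
ES = −(0.038%) + 1.221% × 1.754 = 2.104%.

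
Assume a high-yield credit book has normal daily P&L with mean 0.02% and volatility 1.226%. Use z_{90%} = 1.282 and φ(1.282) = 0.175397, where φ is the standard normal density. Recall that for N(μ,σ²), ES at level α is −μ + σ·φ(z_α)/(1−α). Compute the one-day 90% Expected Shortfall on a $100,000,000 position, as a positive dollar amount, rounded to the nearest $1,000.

Tail multiplier: φ(z)/(1−α) = 0.175397 / 0.1 = 1.754.
ES = −(0.02%) + 1.226% × 1.754 = 2.130%.
On $100,000,000: 0.02130 × $100,000,000 = $2,130,000.

$2,130,000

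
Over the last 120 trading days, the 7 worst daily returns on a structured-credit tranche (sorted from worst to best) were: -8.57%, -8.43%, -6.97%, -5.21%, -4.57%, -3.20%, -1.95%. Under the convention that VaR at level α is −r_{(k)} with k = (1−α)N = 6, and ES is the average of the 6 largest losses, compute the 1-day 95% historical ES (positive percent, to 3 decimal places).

6.158%

The 6 worst returns sum to -36.95%.
ES = −(-36.95%) / 6 = 6.1583…% ≈ 6.158%.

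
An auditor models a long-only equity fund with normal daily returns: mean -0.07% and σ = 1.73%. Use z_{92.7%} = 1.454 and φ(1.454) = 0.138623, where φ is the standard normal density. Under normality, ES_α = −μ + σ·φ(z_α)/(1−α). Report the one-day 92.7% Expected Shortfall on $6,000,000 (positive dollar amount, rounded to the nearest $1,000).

$201,000

Tail multiplier: φ(z)/(1−α) = 0.138623 / 0.073 = 1.899.
ES = −(-0.07%) + 1.73% × 1.899 = 3.355%.
On $6,000,000: 0.03355 × $6,000,000 = $201,300.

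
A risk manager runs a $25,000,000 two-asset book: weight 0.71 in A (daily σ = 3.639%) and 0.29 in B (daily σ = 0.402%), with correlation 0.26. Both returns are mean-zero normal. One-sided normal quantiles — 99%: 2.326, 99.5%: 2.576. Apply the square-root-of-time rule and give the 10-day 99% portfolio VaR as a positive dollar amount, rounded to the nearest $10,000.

$4,810,000

σ_p = √(0.71²·3.639² + 0.29²·0.402² + 2·0.26·0.71·0.29·3.639·0.402) = 2.616%.
σ_{10d} = 2.616% × √10 = 8.273%.
VaR = 2.326 × 8.273% = 19.243%; on $25,000,000 that is $4,810,750.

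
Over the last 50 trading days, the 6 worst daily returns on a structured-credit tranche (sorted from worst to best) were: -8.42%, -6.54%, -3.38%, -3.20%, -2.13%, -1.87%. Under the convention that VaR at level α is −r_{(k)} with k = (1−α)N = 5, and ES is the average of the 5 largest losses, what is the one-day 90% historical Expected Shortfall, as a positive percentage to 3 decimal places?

The 5 worst returns sum to -23.67%.
ES = −(-23.67%) / 5 = 4.734%.

4.734%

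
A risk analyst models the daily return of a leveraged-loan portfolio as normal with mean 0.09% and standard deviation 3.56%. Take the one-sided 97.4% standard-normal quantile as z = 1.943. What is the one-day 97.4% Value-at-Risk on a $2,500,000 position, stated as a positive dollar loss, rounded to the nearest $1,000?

VaR = −μ + z·σ = −(0.09%) + 1.943 × 3.56% = 6.827%.
On $2,500,000: 0.06827 × $2,500,000 = $170,675.

$171,000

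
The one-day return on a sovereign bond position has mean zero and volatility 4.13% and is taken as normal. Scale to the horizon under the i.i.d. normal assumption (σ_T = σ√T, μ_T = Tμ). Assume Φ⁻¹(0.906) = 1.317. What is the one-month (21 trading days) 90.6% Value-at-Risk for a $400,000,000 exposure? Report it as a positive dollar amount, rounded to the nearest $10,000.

σ_{21d} = 4.13% × √21 = 18.926%.
VaR = 1.317 × 18.926% = 24.926%.
On $400,000,000: 0.24926 × $400,000,000 = $99,704,000.

$99,700,000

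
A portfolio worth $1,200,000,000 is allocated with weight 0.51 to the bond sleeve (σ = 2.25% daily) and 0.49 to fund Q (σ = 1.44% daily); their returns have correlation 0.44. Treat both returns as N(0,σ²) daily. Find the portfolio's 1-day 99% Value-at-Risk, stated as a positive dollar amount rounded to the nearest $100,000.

$44,400,000

σ_p² = 0.51²·2.25² + 0.49²·1.44² + 2·0.44·0.51·0.49·2.25·1.44 = 2.5271 (%²).
σ_p = √2.5271 = 1.590%.
At 99%, z = 2.326.
VaR = 2.326 × 1.590% = 3.698%; on $1,200,000,000 that is $44,376,000.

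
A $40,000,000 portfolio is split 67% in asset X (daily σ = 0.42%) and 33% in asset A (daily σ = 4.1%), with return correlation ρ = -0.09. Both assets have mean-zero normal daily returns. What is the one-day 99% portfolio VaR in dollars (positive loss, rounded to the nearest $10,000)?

$1,260,000

σ_p² = 0.67²·0.42² + 0.33²·4.1² + 2·-0.09·0.67·0.33·0.42·4.1 = 1.8413 (%²).
σ_p = √1.8413 = 1.357%.
At 99%, z = 2.326.
VaR = 2.326 × 1.357% = 3.156%; on $40,000,000 that is $1,262,400.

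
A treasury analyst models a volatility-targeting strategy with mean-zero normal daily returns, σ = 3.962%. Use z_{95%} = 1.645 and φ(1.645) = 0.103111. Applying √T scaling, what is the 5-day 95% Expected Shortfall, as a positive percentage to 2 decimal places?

18.27%

σ_{5d} = 3.962% × √5 = 8.859%.
ES multiplier = φ(z)/(1−α) = 0.103111/0.05 = 2.062.
ES = 8.859% × 2.062 = 18.267%.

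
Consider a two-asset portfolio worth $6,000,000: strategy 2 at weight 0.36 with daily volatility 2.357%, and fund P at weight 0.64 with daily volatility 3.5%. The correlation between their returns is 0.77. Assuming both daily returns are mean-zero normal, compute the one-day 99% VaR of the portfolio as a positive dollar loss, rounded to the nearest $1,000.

$411,000

σ_p² = 0.36²·2.357² + 0.64²·3.5² + 2·0.77·0.36·0.64·2.357·3.5 = 8.6646 (%²).
σ_p = √8.6646 = 2.944%.
At 99%, z = 2.326.
VaR = 2.326 × 2.944% = 6.848%; on $6,000,000 that is $410,880.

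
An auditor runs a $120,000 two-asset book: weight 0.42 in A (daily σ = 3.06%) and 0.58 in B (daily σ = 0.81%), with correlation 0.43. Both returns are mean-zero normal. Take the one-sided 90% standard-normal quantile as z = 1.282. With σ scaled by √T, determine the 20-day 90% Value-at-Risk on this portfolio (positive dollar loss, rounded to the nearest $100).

$10,600

σ_p = √(0.42²·3.06² + 0.58²·0.81² + 2·0.43·0.42·0.58·3.06·0.81) = 1.547%.
σ_{20d} = 1.547% × √20 = 6.918%.
VaR = 1.282 × 6.918% = 8.869%; on $120,000 that is $10,643.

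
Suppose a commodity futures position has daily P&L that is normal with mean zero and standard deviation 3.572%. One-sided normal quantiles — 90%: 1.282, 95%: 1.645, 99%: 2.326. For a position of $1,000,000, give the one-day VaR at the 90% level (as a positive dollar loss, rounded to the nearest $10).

$45,790

VaR = z·σ = 1.282 × 3.572% = 4.579%.
On $1,000,000: 0.04579 × $1,000,000 = $45,790.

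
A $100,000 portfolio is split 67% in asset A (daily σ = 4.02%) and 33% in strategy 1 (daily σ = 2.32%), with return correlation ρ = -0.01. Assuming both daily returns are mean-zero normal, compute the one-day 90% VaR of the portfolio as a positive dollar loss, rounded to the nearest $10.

σ_p² = 0.67²·4.02² + 0.33²·2.32² + 2·-0.01·0.67·0.33·4.02·2.32 = 7.7993 (%²).
σ_p = √7.7993 = 2.793%.
At 90%, z = 1.282.
VaR = 1.282 × 2.793% = 3.581%; on $100,000 that is $3,581.

$3,580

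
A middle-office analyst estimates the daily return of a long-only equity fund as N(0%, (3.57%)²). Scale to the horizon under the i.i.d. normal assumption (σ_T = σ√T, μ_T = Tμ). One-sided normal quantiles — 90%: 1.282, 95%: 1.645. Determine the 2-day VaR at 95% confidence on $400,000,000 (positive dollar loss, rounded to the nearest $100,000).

σ_{2d} = 3.57% × √2 = 5.049%.
VaR = 1.645 × 5.049% = 8.306%.
On $400,000,000: 0.08306 × $400,000,000 = $33,224,000.

$33,200,000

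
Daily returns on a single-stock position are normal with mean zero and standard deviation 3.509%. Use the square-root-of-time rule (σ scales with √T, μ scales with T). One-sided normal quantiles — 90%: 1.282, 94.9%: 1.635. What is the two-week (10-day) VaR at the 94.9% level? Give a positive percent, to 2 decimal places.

σ_{10d} = 3.509% × √10 = 11.096%.
VaR = 1.635 × 11.096% = 18.142%.

18.14%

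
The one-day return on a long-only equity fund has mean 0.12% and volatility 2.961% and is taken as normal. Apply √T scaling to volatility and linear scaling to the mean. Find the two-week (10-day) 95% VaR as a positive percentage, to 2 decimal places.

14.20%

At 95%, z = 1.645.
σ_{10d} = 2.961% × √10 = 9.364%; μ_{10d} = 10 × 0.12% = 1.200%.
VaR = −(1.200%) + 1.645 × 9.364% = 14.204%.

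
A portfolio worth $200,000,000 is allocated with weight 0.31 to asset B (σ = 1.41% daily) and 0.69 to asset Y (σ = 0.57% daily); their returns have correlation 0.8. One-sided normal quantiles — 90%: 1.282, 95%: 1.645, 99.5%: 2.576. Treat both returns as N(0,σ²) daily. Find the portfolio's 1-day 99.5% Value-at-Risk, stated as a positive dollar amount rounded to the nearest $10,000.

σ_p² = 0.31²·1.41² + 0.69²·0.57² + 2·0.8·0.31·0.69·1.41·0.57 = 0.6208 (%²).
σ_p = √0.6208 = 0.788%.
VaR = 2.576 × 0.788% = 2.030%; on $200,000,000 that is $4,060,000.

$4,060,000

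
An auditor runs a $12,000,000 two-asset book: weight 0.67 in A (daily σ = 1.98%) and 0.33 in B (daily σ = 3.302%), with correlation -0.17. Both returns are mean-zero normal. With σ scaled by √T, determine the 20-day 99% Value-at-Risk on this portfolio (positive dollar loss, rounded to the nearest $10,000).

σ_p = √(0.67²·1.98² + 0.33²·3.302² + 2·-0.17·0.67·0.33·1.98·3.302) = 1.567%.
σ_{20d} = 1.567% × √20 = 7.008%.
z(99%) = 2.326.
VaR = 2.326 × 7.008% = 16.301%; on $12,000,000 that is $1,956,120.

$1,960,000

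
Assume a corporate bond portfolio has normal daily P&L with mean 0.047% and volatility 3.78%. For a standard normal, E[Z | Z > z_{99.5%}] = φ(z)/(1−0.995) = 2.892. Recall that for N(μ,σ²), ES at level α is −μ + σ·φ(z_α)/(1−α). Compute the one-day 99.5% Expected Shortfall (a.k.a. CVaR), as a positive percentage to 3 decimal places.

ES = −(0.047%) + 3.78% × 2.892 = 10.885%.

10.885%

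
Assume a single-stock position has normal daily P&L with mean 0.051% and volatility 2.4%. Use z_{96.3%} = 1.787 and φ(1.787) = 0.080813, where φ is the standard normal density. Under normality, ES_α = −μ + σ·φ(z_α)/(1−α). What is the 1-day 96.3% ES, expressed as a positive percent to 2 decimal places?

Tail multiplier: φ(z)/(1−α) = 0.080813 / 0.037 = 2.184.
ES = −(0.051%) + 2.4% × 2.184 = 5.191%.

5.19%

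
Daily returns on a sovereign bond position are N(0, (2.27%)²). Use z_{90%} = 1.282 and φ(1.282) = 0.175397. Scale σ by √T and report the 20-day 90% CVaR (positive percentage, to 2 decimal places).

σ_{20d} = 2.27% × √20 = 10.152%.
ES multiplier = φ(z)/(1−α) = 0.175397/0.1 = 1.754.
ES = 10.152% × 1.754 = 17.807%.

17.81%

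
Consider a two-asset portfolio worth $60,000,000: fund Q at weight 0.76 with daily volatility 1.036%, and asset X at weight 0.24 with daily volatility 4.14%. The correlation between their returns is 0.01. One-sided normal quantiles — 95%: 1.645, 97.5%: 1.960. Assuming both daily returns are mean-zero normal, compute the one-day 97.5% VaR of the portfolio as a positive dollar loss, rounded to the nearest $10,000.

σ_p² = 0.76²·1.036² + 0.24²·4.14² + 2·0.01·0.76·0.24·1.036·4.14 = 1.6228 (%²).
σ_p = √1.6228 = 1.274%.
VaR = 1.960 × 1.274% = 2.497%; on $60,000,000 that is $1,498,200.

$1,500,000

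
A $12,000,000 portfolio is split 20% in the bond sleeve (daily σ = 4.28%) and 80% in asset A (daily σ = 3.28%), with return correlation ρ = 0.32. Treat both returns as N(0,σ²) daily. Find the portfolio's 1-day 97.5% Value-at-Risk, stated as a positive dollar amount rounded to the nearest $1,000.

σ_p² = 0.2²·4.28² + 0.8²·3.28² + 2·0.32·0.2·0.8·4.28·3.28 = 9.0556 (%²).
σ_p = √9.0556 = 3.009%.
At 97.5%, z = 1.960.
VaR = 1.960 × 3.009% = 5.898%; on $12,000,000 that is $707,760.

$708,000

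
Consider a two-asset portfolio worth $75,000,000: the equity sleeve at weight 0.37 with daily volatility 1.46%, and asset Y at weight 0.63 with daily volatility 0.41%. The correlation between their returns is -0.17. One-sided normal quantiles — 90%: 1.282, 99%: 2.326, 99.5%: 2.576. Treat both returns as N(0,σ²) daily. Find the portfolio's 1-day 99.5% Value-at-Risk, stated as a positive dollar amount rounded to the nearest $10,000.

$1,080,000

σ_p² = 0.37²·1.46² + 0.63²·0.41² + 2·-0.17·0.37·0.63·1.46·0.41 = 0.3111 (%²).
σ_p = √0.3111 = 0.558%.
VaR = 2.576 × 0.558% = 1.437%; on $75,000,000 that is $1,077,750.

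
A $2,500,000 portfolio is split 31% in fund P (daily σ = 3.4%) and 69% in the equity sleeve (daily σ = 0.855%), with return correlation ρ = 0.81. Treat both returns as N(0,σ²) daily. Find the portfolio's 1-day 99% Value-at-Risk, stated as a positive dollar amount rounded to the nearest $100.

σ_p² = 0.31²·3.4² + 0.69²·0.855² + 2·0.81·0.31·0.69·3.4·0.855 = 2.4663 (%²).
σ_p = √2.4663 = 1.570%.
At 99%, z = 2.326.
VaR = 2.326 × 1.570% = 3.652%; on $2,500,000 that is $91,300.

$91,300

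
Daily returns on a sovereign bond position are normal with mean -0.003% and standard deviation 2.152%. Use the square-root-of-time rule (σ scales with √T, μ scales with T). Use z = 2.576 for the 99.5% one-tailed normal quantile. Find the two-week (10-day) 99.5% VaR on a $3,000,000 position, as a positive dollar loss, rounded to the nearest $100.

$526,800

σ_{10d} = 2.152% × √10 = 6.805%; μ_{10d} = 10 × -0.003% = -0.030%.
VaR = −(-0.030%) + 2.576 × 6.805% = 17.560%.
On $3,000,000: 0.17560 × $3,000,000 = $526,800.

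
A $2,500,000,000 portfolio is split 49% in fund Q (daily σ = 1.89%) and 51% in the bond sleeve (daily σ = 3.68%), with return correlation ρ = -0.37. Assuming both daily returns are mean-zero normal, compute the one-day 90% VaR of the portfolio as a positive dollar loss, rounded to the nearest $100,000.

$56,400,000

σ_p² = 0.49²·1.89² + 0.51²·3.68² + 2·-0.37·0.49·0.51·1.89·3.68 = 3.0938 (%²).
σ_p = √3.0938 = 1.759%.
At 90%, z = 1.282.
VaR = 1.282 × 1.759% = 2.255%; on $2,500,000,000 that is $56,375,000.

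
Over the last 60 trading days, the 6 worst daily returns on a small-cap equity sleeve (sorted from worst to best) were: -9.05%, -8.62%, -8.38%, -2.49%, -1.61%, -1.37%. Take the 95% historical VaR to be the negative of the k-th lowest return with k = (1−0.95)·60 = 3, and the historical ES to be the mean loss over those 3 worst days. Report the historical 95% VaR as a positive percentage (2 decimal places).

8.38%

k = 3; the 3rd lowest return is -8.38%, so VaR = 8.38%.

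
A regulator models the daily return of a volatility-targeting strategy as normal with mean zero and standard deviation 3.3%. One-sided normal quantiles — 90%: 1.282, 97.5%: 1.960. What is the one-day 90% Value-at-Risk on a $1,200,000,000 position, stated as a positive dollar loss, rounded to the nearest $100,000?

$50,800,000

VaR = z·σ = 1.282 × 3.3% = 4.231%.
On $1,200,000,000: 0.04231 × $1,200,000,000 = $50,772,000.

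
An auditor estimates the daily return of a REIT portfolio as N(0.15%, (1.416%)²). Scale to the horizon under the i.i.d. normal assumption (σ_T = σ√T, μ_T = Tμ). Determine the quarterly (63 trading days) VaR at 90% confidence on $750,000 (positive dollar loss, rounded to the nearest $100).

At 90%, z = 1.282.
σ_{63d} = 1.416% × √63 = 11.239%; μ_{63d} = 63 × 0.15% = 9.450%.
VaR = −(9.450%) + 1.282 × 11.239% = 4.958%.
On $750,000: 0.04958 × $750,000 = $37,185.

$37,200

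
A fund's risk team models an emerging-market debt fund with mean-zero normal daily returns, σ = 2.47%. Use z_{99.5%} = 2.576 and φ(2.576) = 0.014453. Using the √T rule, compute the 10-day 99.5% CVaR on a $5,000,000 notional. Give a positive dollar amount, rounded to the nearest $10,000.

$1,130,000

σ_{10d} = 2.47% × √10 = 7.811%.
ES multiplier = φ(z)/(1−α) = 0.014453/0.005 = 2.891.
ES = 7.811% × 2.891 = 22.582%; on $5,000,000: $1,129,100.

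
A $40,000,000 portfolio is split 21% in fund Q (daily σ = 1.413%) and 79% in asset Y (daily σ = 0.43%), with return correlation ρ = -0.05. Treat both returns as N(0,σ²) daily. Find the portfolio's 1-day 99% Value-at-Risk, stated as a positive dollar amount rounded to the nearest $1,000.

$409,000

σ_p² = 0.21²·1.413² + 0.79²·0.43² + 2·-0.05·0.21·0.79·1.413·0.43 = 0.1934 (%²).
σ_p = √0.1934 = 0.440%.
At 99%, z = 2.326.
VaR = 2.326 × 0.440% = 1.023%; on $40,000,000 that is $409,200.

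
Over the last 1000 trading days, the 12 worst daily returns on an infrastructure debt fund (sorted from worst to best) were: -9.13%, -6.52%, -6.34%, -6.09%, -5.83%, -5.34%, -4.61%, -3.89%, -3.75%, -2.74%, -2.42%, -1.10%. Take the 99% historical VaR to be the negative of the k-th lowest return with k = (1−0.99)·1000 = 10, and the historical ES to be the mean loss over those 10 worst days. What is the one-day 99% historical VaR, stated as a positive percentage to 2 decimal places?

k = 10; the 10th lowest return is -2.74%, so VaR = 2.74%.

2.74%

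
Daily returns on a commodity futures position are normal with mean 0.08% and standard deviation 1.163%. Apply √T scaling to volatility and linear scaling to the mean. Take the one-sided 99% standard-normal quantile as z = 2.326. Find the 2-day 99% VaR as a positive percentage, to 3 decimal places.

3.666%

σ_{2d} = 1.163% × √2 = 1.645%; μ_{2d} = 2 × 0.08% = 0.160%.
VaR = −(0.160%) + 2.326 × 1.645% = 3.666%.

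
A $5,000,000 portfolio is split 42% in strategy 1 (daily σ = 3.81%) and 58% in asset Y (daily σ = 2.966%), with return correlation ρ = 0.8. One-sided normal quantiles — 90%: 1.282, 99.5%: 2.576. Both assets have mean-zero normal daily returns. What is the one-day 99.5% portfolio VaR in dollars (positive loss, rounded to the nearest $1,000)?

σ_p² = 0.42²·3.81² + 0.58²·2.966² + 2·0.8·0.42·0.58·3.81·2.966 = 9.9245 (%²).
σ_p = √9.9245 = 3.150%.
VaR = 2.576 × 3.150% = 8.114%; on $5,000,000 that is $405,700.

$406,000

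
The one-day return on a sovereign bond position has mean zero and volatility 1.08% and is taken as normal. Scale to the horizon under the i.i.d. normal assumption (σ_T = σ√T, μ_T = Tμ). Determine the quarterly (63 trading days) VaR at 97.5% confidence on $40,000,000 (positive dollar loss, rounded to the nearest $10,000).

$6,720,000

At 97.5%, z = 1.960.
σ_{63d} = 1.08% × √63 = 8.572%.
VaR = 1.960 × 8.572% = 16.801%.
On $40,000,000: 0.16801 × $40,000,000 = $6,720,400.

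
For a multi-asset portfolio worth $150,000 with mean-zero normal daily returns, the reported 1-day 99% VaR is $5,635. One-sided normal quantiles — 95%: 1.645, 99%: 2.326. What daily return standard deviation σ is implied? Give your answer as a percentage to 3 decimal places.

1.615%

VaR as a fraction: $5,635 / $150,000 = 3.757%.
σ = VaR / z = 3.757% / 2.326 = 1.615%.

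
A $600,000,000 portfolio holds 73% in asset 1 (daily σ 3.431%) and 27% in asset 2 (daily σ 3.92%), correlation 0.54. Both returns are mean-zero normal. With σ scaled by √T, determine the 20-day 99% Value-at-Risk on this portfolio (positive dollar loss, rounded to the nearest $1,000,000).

$200,000,000

σ_p = √(0.73²·3.431² + 0.27²·3.92² + 2·0.54·0.73·0.27·3.431·3.92) = 3.203%.
σ_{20d} = 3.203% × √20 = 14.324%.
z(99%) = 2.326.
VaR = 2.326 × 14.324% = 33.318%; on $600,000,000 that is $199,908,000.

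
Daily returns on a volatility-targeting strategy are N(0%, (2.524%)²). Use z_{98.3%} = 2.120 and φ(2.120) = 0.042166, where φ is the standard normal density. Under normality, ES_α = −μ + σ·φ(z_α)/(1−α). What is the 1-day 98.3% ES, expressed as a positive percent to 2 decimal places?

Tail multiplier: φ(z)/(1−α) = 0.042166 / 0.017 = 2.480.
ES = 2.524% × 2.480 = 6.260%.

6.26%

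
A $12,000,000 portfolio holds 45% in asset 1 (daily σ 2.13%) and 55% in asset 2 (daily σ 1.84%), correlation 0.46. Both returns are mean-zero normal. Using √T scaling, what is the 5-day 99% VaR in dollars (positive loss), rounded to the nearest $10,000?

σ_p = √(0.45²·2.13² + 0.55²·1.84² + 2·0.46·0.45·0.55·2.13·1.84) = 1.684%.
σ_{5d} = 1.684% × √5 = 3.766%.
z(99%) = 2.326.
VaR = 2.326 × 3.766% = 8.760%; on $12,000,000 that is $1,051,200.

$1,050,000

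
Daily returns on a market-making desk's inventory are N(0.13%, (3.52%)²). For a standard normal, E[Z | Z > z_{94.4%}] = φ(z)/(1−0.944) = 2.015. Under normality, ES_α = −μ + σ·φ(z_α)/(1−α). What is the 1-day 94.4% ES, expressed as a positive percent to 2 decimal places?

6.96%

ES = −(0.13%) + 3.52% × 2.015 = 6.963%.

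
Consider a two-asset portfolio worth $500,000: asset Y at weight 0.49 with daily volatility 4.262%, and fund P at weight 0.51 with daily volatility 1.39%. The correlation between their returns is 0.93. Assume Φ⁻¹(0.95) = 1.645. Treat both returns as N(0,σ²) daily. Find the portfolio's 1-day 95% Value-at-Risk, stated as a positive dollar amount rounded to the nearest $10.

σ_p² = 0.49²·4.262² + 0.51²·1.39² + 2·0.93·0.49·0.51·4.262·1.39 = 7.6175 (%²).
σ_p = √7.6175 = 2.760%.
VaR = 1.645 × 2.760% = 4.540%; on $500,000 that is $22,700.

$22,700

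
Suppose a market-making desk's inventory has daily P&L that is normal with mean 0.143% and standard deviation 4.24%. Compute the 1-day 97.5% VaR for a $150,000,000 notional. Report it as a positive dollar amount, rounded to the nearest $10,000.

At 97.5% one-sided, z = 1.960.
VaR = −μ + z·σ = −(0.143%) + 1.960 × 4.24% = 8.167%.
On $150,000,000: 0.08167 × $150,000,000 = $12,250,500.

$12,250,000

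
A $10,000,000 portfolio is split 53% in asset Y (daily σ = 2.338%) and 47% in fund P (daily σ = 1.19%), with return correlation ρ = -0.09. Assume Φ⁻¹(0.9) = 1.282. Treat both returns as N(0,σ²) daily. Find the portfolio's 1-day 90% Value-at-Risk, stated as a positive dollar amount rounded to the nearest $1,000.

$168,000

σ_p² = 0.53²·2.338² + 0.47²·1.19² + 2·-0.09·0.53·0.47·2.338·1.19 = 1.7235 (%²).
σ_p = √1.7235 = 1.313%.
VaR = 1.282 × 1.313% = 1.683%; on $10,000,000 that is $168,300.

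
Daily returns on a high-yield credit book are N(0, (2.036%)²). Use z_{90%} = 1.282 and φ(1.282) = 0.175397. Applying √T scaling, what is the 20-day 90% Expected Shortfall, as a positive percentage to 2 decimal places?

15.97%

σ_{20d} = 2.036% × √20 = 9.105%.
ES multiplier = φ(z)/(1−α) = 0.175397/0.1 = 1.754.
ES = 9.105% × 1.754 = 15.970%.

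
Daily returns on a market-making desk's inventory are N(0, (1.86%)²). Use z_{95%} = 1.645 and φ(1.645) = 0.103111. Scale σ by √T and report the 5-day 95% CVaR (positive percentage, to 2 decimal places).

8.58%

σ_{5d} = 1.86% × √5 = 4.159%.
ES multiplier = φ(z)/(1−α) = 0.103111/0.05 = 2.062.
ES = 4.159% × 2.062 = 8.576%.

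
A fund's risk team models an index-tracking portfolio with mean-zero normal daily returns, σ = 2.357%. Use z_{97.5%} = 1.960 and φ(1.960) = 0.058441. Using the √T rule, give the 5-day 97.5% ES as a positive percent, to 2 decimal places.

σ_{5d} = 2.357% × √5 = 5.270%.
ES multiplier = φ(z)/(1−α) = 0.058441/0.025 = 2.338.
ES = 5.270% × 2.338 = 12.321%.

12.32%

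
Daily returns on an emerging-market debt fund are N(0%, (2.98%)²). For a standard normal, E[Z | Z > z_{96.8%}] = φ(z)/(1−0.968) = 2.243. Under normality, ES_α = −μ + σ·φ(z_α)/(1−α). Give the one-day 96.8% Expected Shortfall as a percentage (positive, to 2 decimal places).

ES = 2.98% × 2.243 = 6.684%.

6.68%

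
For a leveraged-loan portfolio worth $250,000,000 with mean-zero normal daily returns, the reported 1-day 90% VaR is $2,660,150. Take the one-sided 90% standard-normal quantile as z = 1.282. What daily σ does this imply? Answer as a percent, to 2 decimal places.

0.83%

VaR as a fraction: $2,660,150 / $250,000,000 = 1.064%.
σ = VaR / z = 1.064% / 1.282 = 0.830%.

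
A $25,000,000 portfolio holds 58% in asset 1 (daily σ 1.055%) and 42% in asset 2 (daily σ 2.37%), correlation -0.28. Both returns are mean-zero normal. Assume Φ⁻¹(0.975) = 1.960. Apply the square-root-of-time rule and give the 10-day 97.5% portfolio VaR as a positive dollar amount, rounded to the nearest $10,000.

$1,570,000

σ_p = √(0.58²·1.055² + 0.42²·2.37² + 2·-0.28·0.58·0.42·1.055·2.37) = 1.012%.
σ_{10d} = 1.012% × √10 = 3.200%.
VaR = 1.960 × 3.200% = 6.272%; on $25,000,000 that is $1,568,000.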